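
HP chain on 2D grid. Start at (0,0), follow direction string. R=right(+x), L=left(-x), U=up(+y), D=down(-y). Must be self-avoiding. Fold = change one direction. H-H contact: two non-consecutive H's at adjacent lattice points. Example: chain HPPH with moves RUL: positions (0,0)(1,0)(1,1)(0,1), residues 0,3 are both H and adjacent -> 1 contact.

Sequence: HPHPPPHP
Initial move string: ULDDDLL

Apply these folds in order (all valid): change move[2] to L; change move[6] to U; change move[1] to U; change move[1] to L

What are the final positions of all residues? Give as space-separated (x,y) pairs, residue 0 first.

Answer: (0,0) (0,1) (-1,1) (-2,1) (-2,0) (-2,-1) (-3,-1) (-3,0)

Derivation:
Initial moves: ULDDDLL
Fold: move[2]->L => ULLDDLL (positions: [(0, 0), (0, 1), (-1, 1), (-2, 1), (-2, 0), (-2, -1), (-3, -1), (-4, -1)])
Fold: move[6]->U => ULLDDLU (positions: [(0, 0), (0, 1), (-1, 1), (-2, 1), (-2, 0), (-2, -1), (-3, -1), (-3, 0)])
Fold: move[1]->U => UULDDLU (positions: [(0, 0), (0, 1), (0, 2), (-1, 2), (-1, 1), (-1, 0), (-2, 0), (-2, 1)])
Fold: move[1]->L => ULLDDLU (positions: [(0, 0), (0, 1), (-1, 1), (-2, 1), (-2, 0), (-2, -1), (-3, -1), (-3, 0)])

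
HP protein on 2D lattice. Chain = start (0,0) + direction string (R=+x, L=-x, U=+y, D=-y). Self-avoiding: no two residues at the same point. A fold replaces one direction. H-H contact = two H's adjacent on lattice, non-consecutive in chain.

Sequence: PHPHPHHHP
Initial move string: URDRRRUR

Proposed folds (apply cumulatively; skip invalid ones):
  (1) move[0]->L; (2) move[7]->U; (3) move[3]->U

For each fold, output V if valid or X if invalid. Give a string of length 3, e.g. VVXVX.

Answer: XVX

Derivation:
Initial: URDRRRUR -> [(0, 0), (0, 1), (1, 1), (1, 0), (2, 0), (3, 0), (4, 0), (4, 1), (5, 1)]
Fold 1: move[0]->L => LRDRRRUR INVALID (collision), skipped
Fold 2: move[7]->U => URDRRRUU VALID
Fold 3: move[3]->U => URDURRUU INVALID (collision), skipped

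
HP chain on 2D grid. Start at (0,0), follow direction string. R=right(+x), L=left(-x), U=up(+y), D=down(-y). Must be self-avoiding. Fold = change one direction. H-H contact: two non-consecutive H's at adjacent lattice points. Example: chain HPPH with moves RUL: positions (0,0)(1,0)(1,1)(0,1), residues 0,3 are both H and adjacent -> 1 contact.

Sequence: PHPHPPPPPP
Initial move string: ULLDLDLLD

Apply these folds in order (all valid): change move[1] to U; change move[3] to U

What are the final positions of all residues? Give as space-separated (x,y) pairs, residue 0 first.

Answer: (0,0) (0,1) (0,2) (-1,2) (-1,3) (-2,3) (-2,2) (-3,2) (-4,2) (-4,1)

Derivation:
Initial moves: ULLDLDLLD
Fold: move[1]->U => UULDLDLLD (positions: [(0, 0), (0, 1), (0, 2), (-1, 2), (-1, 1), (-2, 1), (-2, 0), (-3, 0), (-4, 0), (-4, -1)])
Fold: move[3]->U => UULULDLLD (positions: [(0, 0), (0, 1), (0, 2), (-1, 2), (-1, 3), (-2, 3), (-2, 2), (-3, 2), (-4, 2), (-4, 1)])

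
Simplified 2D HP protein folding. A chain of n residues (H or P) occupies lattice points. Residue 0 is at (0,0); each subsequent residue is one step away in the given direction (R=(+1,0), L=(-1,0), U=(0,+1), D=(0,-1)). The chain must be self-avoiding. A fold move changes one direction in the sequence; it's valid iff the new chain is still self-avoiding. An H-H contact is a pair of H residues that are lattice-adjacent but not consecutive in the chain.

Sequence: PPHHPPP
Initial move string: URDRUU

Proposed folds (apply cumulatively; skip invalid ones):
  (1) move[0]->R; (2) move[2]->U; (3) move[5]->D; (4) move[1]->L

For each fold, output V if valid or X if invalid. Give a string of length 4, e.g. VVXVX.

Answer: VVXX

Derivation:
Initial: URDRUU -> [(0, 0), (0, 1), (1, 1), (1, 0), (2, 0), (2, 1), (2, 2)]
Fold 1: move[0]->R => RRDRUU VALID
Fold 2: move[2]->U => RRURUU VALID
Fold 3: move[5]->D => RRURUD INVALID (collision), skipped
Fold 4: move[1]->L => RLURUU INVALID (collision), skipped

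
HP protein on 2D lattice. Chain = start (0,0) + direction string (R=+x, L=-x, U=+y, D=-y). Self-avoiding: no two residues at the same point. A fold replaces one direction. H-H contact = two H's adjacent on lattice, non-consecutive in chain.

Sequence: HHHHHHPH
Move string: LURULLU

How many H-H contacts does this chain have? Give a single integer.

Positions: [(0, 0), (-1, 0), (-1, 1), (0, 1), (0, 2), (-1, 2), (-2, 2), (-2, 3)]
H-H contact: residue 0 @(0,0) - residue 3 @(0, 1)
H-H contact: residue 2 @(-1,1) - residue 5 @(-1, 2)

Answer: 2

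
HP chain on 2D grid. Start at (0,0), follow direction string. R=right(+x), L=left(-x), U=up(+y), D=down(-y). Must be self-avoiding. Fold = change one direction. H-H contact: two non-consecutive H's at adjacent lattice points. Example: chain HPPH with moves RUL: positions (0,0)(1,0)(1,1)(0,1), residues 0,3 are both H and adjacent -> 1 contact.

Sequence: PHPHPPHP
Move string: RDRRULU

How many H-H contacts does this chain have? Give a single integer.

Answer: 2

Derivation:
Positions: [(0, 0), (1, 0), (1, -1), (2, -1), (3, -1), (3, 0), (2, 0), (2, 1)]
H-H contact: residue 1 @(1,0) - residue 6 @(2, 0)
H-H contact: residue 3 @(2,-1) - residue 6 @(2, 0)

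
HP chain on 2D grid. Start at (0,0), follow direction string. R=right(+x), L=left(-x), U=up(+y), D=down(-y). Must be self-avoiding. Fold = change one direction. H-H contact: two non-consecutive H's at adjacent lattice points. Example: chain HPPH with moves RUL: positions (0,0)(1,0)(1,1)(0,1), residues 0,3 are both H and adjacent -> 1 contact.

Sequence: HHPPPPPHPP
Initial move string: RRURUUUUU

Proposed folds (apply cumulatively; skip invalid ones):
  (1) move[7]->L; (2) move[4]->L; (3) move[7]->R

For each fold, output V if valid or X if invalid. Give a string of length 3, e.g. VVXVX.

Answer: VXV

Derivation:
Initial: RRURUUUUU -> [(0, 0), (1, 0), (2, 0), (2, 1), (3, 1), (3, 2), (3, 3), (3, 4), (3, 5), (3, 6)]
Fold 1: move[7]->L => RRURUUULU VALID
Fold 2: move[4]->L => RRURLUULU INVALID (collision), skipped
Fold 3: move[7]->R => RRURUUURU VALID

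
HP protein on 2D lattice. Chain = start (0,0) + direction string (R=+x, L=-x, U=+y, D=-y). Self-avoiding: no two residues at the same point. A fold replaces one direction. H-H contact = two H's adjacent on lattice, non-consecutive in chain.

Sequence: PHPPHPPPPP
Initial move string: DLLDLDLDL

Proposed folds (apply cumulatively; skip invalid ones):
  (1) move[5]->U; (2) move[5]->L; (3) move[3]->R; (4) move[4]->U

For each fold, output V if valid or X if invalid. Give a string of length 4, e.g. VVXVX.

Initial: DLLDLDLDL -> [(0, 0), (0, -1), (-1, -1), (-2, -1), (-2, -2), (-3, -2), (-3, -3), (-4, -3), (-4, -4), (-5, -4)]
Fold 1: move[5]->U => DLLDLULDL VALID
Fold 2: move[5]->L => DLLDLLLDL VALID
Fold 3: move[3]->R => DLLRLLLDL INVALID (collision), skipped
Fold 4: move[4]->U => DLLDULLDL INVALID (collision), skipped

Answer: VVXX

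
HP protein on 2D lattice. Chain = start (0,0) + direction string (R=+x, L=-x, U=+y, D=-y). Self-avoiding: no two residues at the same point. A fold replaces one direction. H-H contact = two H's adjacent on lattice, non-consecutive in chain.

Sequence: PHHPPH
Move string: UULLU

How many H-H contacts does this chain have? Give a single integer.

Answer: 0

Derivation:
Positions: [(0, 0), (0, 1), (0, 2), (-1, 2), (-2, 2), (-2, 3)]
No H-H contacts found.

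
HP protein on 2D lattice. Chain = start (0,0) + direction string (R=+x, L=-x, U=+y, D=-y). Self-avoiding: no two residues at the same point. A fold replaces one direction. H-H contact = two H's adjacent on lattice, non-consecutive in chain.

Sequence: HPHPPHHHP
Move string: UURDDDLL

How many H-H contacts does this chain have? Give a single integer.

Answer: 2

Derivation:
Positions: [(0, 0), (0, 1), (0, 2), (1, 2), (1, 1), (1, 0), (1, -1), (0, -1), (-1, -1)]
H-H contact: residue 0 @(0,0) - residue 5 @(1, 0)
H-H contact: residue 0 @(0,0) - residue 7 @(0, -1)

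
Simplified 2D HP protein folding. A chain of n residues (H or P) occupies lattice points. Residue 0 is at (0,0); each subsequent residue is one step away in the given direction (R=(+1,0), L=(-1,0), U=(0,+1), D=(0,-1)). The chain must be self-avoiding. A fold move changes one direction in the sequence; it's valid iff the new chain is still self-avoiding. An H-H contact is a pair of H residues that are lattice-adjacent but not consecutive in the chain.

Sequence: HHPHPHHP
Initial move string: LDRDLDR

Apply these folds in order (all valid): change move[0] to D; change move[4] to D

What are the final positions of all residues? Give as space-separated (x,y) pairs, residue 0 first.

Initial moves: LDRDLDR
Fold: move[0]->D => DDRDLDR (positions: [(0, 0), (0, -1), (0, -2), (1, -2), (1, -3), (0, -3), (0, -4), (1, -4)])
Fold: move[4]->D => DDRDDDR (positions: [(0, 0), (0, -1), (0, -2), (1, -2), (1, -3), (1, -4), (1, -5), (2, -5)])

Answer: (0,0) (0,-1) (0,-2) (1,-2) (1,-3) (1,-4) (1,-5) (2,-5)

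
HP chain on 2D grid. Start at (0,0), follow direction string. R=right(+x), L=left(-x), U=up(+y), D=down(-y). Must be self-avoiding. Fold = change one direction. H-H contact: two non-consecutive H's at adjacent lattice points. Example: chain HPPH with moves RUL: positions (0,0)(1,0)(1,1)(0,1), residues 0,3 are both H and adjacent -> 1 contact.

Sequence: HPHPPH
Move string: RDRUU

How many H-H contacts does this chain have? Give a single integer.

Answer: 0

Derivation:
Positions: [(0, 0), (1, 0), (1, -1), (2, -1), (2, 0), (2, 1)]
No H-H contacts found.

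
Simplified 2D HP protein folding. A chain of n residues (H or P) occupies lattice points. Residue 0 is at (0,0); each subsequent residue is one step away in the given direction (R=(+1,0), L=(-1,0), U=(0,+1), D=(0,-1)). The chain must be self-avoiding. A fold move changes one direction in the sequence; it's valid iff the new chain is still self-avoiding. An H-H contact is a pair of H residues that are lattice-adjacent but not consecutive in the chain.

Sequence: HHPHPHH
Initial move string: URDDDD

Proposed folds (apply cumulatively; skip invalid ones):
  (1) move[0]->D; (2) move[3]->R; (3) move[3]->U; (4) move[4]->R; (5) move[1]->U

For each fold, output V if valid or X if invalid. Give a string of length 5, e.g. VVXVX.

Answer: VVXVX

Derivation:
Initial: URDDDD -> [(0, 0), (0, 1), (1, 1), (1, 0), (1, -1), (1, -2), (1, -3)]
Fold 1: move[0]->D => DRDDDD VALID
Fold 2: move[3]->R => DRDRDD VALID
Fold 3: move[3]->U => DRDUDD INVALID (collision), skipped
Fold 4: move[4]->R => DRDRRD VALID
Fold 5: move[1]->U => DUDRRD INVALID (collision), skipped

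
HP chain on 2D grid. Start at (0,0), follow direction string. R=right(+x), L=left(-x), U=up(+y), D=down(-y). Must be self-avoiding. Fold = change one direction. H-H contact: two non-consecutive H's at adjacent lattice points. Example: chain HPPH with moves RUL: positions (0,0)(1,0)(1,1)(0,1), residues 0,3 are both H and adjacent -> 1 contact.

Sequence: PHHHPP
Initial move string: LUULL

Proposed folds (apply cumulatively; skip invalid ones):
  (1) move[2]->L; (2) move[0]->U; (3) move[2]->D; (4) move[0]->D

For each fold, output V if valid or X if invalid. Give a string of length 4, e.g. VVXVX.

Initial: LUULL -> [(0, 0), (-1, 0), (-1, 1), (-1, 2), (-2, 2), (-3, 2)]
Fold 1: move[2]->L => LULLL VALID
Fold 2: move[0]->U => UULLL VALID
Fold 3: move[2]->D => UUDLL INVALID (collision), skipped
Fold 4: move[0]->D => DULLL INVALID (collision), skipped

Answer: VVXX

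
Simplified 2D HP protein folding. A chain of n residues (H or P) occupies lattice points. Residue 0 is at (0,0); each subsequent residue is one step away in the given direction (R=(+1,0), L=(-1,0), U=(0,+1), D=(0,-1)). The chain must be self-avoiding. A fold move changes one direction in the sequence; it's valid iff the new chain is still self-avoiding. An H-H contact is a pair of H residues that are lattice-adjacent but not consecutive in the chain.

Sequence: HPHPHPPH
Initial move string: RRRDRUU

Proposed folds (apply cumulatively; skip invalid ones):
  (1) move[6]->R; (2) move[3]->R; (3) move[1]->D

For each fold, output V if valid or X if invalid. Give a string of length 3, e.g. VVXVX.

Answer: VVV

Derivation:
Initial: RRRDRUU -> [(0, 0), (1, 0), (2, 0), (3, 0), (3, -1), (4, -1), (4, 0), (4, 1)]
Fold 1: move[6]->R => RRRDRUR VALID
Fold 2: move[3]->R => RRRRRUR VALID
Fold 3: move[1]->D => RDRRRUR VALID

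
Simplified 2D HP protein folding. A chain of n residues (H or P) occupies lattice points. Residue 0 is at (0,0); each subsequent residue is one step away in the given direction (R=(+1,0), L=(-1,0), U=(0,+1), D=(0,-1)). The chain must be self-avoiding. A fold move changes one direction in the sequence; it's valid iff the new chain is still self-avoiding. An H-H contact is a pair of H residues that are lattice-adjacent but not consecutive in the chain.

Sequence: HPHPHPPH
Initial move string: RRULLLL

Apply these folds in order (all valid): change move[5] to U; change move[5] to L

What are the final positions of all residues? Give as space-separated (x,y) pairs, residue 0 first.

Answer: (0,0) (1,0) (2,0) (2,1) (1,1) (0,1) (-1,1) (-2,1)

Derivation:
Initial moves: RRULLLL
Fold: move[5]->U => RRULLUL (positions: [(0, 0), (1, 0), (2, 0), (2, 1), (1, 1), (0, 1), (0, 2), (-1, 2)])
Fold: move[5]->L => RRULLLL (positions: [(0, 0), (1, 0), (2, 0), (2, 1), (1, 1), (0, 1), (-1, 1), (-2, 1)])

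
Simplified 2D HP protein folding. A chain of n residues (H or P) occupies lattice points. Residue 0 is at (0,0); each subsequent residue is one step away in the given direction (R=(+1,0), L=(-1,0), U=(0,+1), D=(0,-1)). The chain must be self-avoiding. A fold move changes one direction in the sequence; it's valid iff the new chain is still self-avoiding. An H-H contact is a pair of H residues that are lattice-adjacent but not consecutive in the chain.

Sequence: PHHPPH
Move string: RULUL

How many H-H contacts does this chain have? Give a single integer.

Answer: 0

Derivation:
Positions: [(0, 0), (1, 0), (1, 1), (0, 1), (0, 2), (-1, 2)]
No H-H contacts found.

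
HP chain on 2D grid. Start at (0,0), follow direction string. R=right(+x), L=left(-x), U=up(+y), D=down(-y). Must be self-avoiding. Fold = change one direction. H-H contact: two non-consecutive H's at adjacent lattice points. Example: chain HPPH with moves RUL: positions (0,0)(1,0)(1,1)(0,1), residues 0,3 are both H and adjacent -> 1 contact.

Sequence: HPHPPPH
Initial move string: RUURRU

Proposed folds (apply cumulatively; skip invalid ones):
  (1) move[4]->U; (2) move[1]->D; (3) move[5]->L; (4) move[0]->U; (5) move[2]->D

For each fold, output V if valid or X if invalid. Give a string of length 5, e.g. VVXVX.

Answer: VXVVX

Derivation:
Initial: RUURRU -> [(0, 0), (1, 0), (1, 1), (1, 2), (2, 2), (3, 2), (3, 3)]
Fold 1: move[4]->U => RUURUU VALID
Fold 2: move[1]->D => RDURUU INVALID (collision), skipped
Fold 3: move[5]->L => RUURUL VALID
Fold 4: move[0]->U => UUURUL VALID
Fold 5: move[2]->D => UUDRUL INVALID (collision), skipped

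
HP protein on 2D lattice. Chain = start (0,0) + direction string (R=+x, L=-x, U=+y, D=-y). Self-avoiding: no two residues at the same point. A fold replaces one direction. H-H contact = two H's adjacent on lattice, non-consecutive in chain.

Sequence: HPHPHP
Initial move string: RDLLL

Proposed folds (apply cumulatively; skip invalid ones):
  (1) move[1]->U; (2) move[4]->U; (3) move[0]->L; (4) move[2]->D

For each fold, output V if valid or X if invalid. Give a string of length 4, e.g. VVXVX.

Initial: RDLLL -> [(0, 0), (1, 0), (1, -1), (0, -1), (-1, -1), (-2, -1)]
Fold 1: move[1]->U => RULLL VALID
Fold 2: move[4]->U => RULLU VALID
Fold 3: move[0]->L => LULLU VALID
Fold 4: move[2]->D => LUDLU INVALID (collision), skipped

Answer: VVVX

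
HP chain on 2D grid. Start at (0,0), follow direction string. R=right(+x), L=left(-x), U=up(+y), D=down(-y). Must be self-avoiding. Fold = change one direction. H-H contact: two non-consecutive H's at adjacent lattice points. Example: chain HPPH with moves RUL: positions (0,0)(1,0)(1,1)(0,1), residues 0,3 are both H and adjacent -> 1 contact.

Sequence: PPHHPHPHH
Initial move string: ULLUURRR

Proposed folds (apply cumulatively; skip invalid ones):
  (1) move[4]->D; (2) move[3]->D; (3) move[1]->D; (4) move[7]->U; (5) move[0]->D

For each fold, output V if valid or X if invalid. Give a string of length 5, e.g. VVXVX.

Answer: XXXVV

Derivation:
Initial: ULLUURRR -> [(0, 0), (0, 1), (-1, 1), (-2, 1), (-2, 2), (-2, 3), (-1, 3), (0, 3), (1, 3)]
Fold 1: move[4]->D => ULLUDRRR INVALID (collision), skipped
Fold 2: move[3]->D => ULLDURRR INVALID (collision), skipped
Fold 3: move[1]->D => UDLUURRR INVALID (collision), skipped
Fold 4: move[7]->U => ULLUURRU VALID
Fold 5: move[0]->D => DLLUURRU VALID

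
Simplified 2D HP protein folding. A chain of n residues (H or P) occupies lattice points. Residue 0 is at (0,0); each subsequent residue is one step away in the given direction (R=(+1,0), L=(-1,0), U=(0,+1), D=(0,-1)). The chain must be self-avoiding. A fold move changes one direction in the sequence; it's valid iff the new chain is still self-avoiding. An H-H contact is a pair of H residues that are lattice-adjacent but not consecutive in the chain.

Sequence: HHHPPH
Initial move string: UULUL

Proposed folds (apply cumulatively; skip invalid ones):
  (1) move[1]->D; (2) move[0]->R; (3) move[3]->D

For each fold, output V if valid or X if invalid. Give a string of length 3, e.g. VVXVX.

Initial: UULUL -> [(0, 0), (0, 1), (0, 2), (-1, 2), (-1, 3), (-2, 3)]
Fold 1: move[1]->D => UDLUL INVALID (collision), skipped
Fold 2: move[0]->R => RULUL VALID
Fold 3: move[3]->D => RULDL INVALID (collision), skipped

Answer: XVX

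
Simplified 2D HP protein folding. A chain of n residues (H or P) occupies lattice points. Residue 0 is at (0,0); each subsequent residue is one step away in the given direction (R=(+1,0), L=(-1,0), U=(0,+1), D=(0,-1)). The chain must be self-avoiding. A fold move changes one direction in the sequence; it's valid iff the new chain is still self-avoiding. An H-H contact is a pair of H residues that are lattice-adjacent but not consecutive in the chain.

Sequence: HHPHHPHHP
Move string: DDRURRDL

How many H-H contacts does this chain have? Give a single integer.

Positions: [(0, 0), (0, -1), (0, -2), (1, -2), (1, -1), (2, -1), (3, -1), (3, -2), (2, -2)]
H-H contact: residue 1 @(0,-1) - residue 4 @(1, -1)

Answer: 1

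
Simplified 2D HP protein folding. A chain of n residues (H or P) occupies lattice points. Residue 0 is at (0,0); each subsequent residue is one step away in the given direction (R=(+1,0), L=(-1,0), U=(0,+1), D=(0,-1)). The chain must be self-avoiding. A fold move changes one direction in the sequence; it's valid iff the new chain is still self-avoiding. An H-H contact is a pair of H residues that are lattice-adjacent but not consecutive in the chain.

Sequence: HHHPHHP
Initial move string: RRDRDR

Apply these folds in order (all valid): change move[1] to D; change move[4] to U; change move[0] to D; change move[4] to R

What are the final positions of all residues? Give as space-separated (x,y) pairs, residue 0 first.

Answer: (0,0) (0,-1) (0,-2) (0,-3) (1,-3) (2,-3) (3,-3)

Derivation:
Initial moves: RRDRDR
Fold: move[1]->D => RDDRDR (positions: [(0, 0), (1, 0), (1, -1), (1, -2), (2, -2), (2, -3), (3, -3)])
Fold: move[4]->U => RDDRUR (positions: [(0, 0), (1, 0), (1, -1), (1, -2), (2, -2), (2, -1), (3, -1)])
Fold: move[0]->D => DDDRUR (positions: [(0, 0), (0, -1), (0, -2), (0, -3), (1, -3), (1, -2), (2, -2)])
Fold: move[4]->R => DDDRRR (positions: [(0, 0), (0, -1), (0, -2), (0, -3), (1, -3), (2, -3), (3, -3)])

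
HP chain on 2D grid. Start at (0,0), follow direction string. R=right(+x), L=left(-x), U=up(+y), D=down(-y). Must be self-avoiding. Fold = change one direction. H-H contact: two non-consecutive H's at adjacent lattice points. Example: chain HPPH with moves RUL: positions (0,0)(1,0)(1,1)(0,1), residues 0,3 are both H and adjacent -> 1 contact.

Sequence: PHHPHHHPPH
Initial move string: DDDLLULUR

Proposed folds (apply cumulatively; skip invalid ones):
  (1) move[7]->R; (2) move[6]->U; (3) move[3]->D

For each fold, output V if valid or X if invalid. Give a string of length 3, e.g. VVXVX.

Initial: DDDLLULUR -> [(0, 0), (0, -1), (0, -2), (0, -3), (-1, -3), (-2, -3), (-2, -2), (-3, -2), (-3, -1), (-2, -1)]
Fold 1: move[7]->R => DDDLLULRR INVALID (collision), skipped
Fold 2: move[6]->U => DDDLLUUUR VALID
Fold 3: move[3]->D => DDDDLUUUR INVALID (collision), skipped

Answer: XVX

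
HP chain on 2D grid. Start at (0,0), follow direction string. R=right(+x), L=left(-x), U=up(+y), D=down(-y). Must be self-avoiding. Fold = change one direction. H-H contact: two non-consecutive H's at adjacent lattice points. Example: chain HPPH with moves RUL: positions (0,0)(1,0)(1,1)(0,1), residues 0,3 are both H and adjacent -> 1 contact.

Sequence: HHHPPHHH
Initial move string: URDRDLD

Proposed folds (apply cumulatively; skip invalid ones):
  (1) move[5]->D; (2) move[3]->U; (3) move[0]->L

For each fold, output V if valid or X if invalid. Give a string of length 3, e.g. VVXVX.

Answer: VXX

Derivation:
Initial: URDRDLD -> [(0, 0), (0, 1), (1, 1), (1, 0), (2, 0), (2, -1), (1, -1), (1, -2)]
Fold 1: move[5]->D => URDRDDD VALID
Fold 2: move[3]->U => URDUDDD INVALID (collision), skipped
Fold 3: move[0]->L => LRDRDDD INVALID (collision), skipped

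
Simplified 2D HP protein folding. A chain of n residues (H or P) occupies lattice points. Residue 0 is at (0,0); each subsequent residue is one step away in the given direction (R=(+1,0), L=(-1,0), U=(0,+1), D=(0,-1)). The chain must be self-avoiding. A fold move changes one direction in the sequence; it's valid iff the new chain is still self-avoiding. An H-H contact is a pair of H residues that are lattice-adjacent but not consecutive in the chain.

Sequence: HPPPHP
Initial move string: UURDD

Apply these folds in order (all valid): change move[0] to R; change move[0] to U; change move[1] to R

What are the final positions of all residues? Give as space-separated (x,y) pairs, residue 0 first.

Initial moves: UURDD
Fold: move[0]->R => RURDD (positions: [(0, 0), (1, 0), (1, 1), (2, 1), (2, 0), (2, -1)])
Fold: move[0]->U => UURDD (positions: [(0, 0), (0, 1), (0, 2), (1, 2), (1, 1), (1, 0)])
Fold: move[1]->R => URRDD (positions: [(0, 0), (0, 1), (1, 1), (2, 1), (2, 0), (2, -1)])

Answer: (0,0) (0,1) (1,1) (2,1) (2,0) (2,-1)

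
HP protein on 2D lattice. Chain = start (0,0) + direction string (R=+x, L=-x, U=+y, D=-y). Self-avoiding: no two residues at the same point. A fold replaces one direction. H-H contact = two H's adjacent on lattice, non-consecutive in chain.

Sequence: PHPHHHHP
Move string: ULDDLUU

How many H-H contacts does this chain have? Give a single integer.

Answer: 1

Derivation:
Positions: [(0, 0), (0, 1), (-1, 1), (-1, 0), (-1, -1), (-2, -1), (-2, 0), (-2, 1)]
H-H contact: residue 3 @(-1,0) - residue 6 @(-2, 0)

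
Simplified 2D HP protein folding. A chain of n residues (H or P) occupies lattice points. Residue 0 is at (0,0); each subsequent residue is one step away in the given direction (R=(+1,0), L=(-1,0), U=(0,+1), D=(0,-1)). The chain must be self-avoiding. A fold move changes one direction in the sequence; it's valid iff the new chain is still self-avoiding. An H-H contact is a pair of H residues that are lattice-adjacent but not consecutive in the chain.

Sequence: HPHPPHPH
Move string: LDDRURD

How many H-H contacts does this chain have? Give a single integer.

Answer: 2

Derivation:
Positions: [(0, 0), (-1, 0), (-1, -1), (-1, -2), (0, -2), (0, -1), (1, -1), (1, -2)]
H-H contact: residue 0 @(0,0) - residue 5 @(0, -1)
H-H contact: residue 2 @(-1,-1) - residue 5 @(0, -1)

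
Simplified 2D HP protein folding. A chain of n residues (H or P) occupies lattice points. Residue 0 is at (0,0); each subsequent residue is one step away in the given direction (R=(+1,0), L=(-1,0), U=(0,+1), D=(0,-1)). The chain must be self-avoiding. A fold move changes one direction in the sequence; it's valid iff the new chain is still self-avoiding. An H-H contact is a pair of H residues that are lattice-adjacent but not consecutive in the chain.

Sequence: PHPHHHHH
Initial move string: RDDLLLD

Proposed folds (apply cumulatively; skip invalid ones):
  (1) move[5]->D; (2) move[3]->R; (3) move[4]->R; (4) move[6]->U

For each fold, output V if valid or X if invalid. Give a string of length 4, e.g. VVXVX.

Initial: RDDLLLD -> [(0, 0), (1, 0), (1, -1), (1, -2), (0, -2), (-1, -2), (-2, -2), (-2, -3)]
Fold 1: move[5]->D => RDDLLDD VALID
Fold 2: move[3]->R => RDDRLDD INVALID (collision), skipped
Fold 3: move[4]->R => RDDLRDD INVALID (collision), skipped
Fold 4: move[6]->U => RDDLLDU INVALID (collision), skipped

Answer: VXXX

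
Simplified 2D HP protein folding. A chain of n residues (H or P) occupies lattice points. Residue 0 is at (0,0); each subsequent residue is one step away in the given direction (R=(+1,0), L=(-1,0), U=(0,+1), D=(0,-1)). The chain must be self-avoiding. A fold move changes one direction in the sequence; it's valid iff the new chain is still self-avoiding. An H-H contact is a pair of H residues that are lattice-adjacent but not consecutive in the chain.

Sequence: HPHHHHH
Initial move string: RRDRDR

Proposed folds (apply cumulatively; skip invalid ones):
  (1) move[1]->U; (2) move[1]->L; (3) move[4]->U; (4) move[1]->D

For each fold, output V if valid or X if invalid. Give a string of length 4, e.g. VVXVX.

Answer: XXVV

Derivation:
Initial: RRDRDR -> [(0, 0), (1, 0), (2, 0), (2, -1), (3, -1), (3, -2), (4, -2)]
Fold 1: move[1]->U => RUDRDR INVALID (collision), skipped
Fold 2: move[1]->L => RLDRDR INVALID (collision), skipped
Fold 3: move[4]->U => RRDRUR VALID
Fold 4: move[1]->D => RDDRUR VALID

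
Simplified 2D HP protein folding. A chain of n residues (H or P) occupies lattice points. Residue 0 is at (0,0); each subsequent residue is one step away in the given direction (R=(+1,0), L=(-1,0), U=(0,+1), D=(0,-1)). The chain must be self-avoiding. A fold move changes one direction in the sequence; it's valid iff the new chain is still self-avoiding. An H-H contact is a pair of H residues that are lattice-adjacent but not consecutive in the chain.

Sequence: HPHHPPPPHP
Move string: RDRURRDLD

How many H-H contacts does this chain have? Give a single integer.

Positions: [(0, 0), (1, 0), (1, -1), (2, -1), (2, 0), (3, 0), (4, 0), (4, -1), (3, -1), (3, -2)]
H-H contact: residue 3 @(2,-1) - residue 8 @(3, -1)

Answer: 1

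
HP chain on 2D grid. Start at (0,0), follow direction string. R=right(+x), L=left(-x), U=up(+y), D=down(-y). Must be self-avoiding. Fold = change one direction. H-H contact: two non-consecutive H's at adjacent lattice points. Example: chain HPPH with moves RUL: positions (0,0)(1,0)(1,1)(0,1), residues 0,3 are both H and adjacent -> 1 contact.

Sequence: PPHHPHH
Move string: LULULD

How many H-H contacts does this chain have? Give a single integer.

Positions: [(0, 0), (-1, 0), (-1, 1), (-2, 1), (-2, 2), (-3, 2), (-3, 1)]
H-H contact: residue 3 @(-2,1) - residue 6 @(-3, 1)

Answer: 1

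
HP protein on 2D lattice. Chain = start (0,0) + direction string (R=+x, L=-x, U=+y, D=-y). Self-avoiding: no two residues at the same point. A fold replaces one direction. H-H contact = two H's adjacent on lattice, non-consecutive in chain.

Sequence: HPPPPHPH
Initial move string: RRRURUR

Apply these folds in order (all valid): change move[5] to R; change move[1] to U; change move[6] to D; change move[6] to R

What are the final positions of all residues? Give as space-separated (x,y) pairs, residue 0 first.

Answer: (0,0) (1,0) (1,1) (2,1) (2,2) (3,2) (4,2) (5,2)

Derivation:
Initial moves: RRRURUR
Fold: move[5]->R => RRRURRR (positions: [(0, 0), (1, 0), (2, 0), (3, 0), (3, 1), (4, 1), (5, 1), (6, 1)])
Fold: move[1]->U => RURURRR (positions: [(0, 0), (1, 0), (1, 1), (2, 1), (2, 2), (3, 2), (4, 2), (5, 2)])
Fold: move[6]->D => RURURRD (positions: [(0, 0), (1, 0), (1, 1), (2, 1), (2, 2), (3, 2), (4, 2), (4, 1)])
Fold: move[6]->R => RURURRR (positions: [(0, 0), (1, 0), (1, 1), (2, 1), (2, 2), (3, 2), (4, 2), (5, 2)])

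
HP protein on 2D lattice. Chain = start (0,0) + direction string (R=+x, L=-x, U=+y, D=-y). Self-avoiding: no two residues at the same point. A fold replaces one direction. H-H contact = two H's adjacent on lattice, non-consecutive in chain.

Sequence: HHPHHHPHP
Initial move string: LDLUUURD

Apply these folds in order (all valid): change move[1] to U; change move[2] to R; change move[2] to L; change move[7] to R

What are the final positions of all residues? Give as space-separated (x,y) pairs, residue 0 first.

Answer: (0,0) (-1,0) (-1,1) (-2,1) (-2,2) (-2,3) (-2,4) (-1,4) (0,4)

Derivation:
Initial moves: LDLUUURD
Fold: move[1]->U => LULUUURD (positions: [(0, 0), (-1, 0), (-1, 1), (-2, 1), (-2, 2), (-2, 3), (-2, 4), (-1, 4), (-1, 3)])
Fold: move[2]->R => LURUUURD (positions: [(0, 0), (-1, 0), (-1, 1), (0, 1), (0, 2), (0, 3), (0, 4), (1, 4), (1, 3)])
Fold: move[2]->L => LULUUURD (positions: [(0, 0), (-1, 0), (-1, 1), (-2, 1), (-2, 2), (-2, 3), (-2, 4), (-1, 4), (-1, 3)])
Fold: move[7]->R => LULUUURR (positions: [(0, 0), (-1, 0), (-1, 1), (-2, 1), (-2, 2), (-2, 3), (-2, 4), (-1, 4), (0, 4)])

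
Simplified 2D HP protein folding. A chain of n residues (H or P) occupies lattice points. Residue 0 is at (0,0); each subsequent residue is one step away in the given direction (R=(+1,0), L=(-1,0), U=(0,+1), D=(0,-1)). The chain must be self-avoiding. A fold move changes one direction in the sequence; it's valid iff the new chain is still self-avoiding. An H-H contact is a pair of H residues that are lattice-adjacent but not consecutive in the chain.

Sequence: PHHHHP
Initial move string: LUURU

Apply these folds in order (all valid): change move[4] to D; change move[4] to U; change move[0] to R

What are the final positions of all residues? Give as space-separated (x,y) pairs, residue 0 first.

Initial moves: LUURU
Fold: move[4]->D => LUURD (positions: [(0, 0), (-1, 0), (-1, 1), (-1, 2), (0, 2), (0, 1)])
Fold: move[4]->U => LUURU (positions: [(0, 0), (-1, 0), (-1, 1), (-1, 2), (0, 2), (0, 3)])
Fold: move[0]->R => RUURU (positions: [(0, 0), (1, 0), (1, 1), (1, 2), (2, 2), (2, 3)])

Answer: (0,0) (1,0) (1,1) (1,2) (2,2) (2,3)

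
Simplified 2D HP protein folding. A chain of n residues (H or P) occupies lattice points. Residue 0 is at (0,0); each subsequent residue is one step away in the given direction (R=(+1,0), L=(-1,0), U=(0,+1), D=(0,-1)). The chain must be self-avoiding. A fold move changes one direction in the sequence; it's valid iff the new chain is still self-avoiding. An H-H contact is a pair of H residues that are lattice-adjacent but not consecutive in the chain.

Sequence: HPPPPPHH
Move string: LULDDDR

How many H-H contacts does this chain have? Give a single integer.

Positions: [(0, 0), (-1, 0), (-1, 1), (-2, 1), (-2, 0), (-2, -1), (-2, -2), (-1, -2)]
No H-H contacts found.

Answer: 0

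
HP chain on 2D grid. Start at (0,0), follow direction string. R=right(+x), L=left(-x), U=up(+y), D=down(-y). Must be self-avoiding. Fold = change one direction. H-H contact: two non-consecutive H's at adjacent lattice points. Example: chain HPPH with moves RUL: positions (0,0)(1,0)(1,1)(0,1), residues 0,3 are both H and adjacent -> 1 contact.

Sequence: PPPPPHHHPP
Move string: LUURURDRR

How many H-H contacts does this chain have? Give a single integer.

Answer: 0

Derivation:
Positions: [(0, 0), (-1, 0), (-1, 1), (-1, 2), (0, 2), (0, 3), (1, 3), (1, 2), (2, 2), (3, 2)]
No H-H contacts found.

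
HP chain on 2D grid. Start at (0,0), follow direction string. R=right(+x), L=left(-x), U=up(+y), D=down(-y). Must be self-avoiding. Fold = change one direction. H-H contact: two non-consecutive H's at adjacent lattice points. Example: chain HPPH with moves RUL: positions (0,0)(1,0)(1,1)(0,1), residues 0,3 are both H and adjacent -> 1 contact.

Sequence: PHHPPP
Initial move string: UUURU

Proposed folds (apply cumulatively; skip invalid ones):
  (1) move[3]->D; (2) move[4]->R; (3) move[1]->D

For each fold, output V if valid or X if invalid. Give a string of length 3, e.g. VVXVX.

Initial: UUURU -> [(0, 0), (0, 1), (0, 2), (0, 3), (1, 3), (1, 4)]
Fold 1: move[3]->D => UUUDU INVALID (collision), skipped
Fold 2: move[4]->R => UUURR VALID
Fold 3: move[1]->D => UDURR INVALID (collision), skipped

Answer: XVX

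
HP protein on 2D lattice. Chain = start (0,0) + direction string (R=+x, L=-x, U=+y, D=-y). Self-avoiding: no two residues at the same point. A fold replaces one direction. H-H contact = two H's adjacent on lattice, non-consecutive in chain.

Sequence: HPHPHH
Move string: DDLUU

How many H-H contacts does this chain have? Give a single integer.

Positions: [(0, 0), (0, -1), (0, -2), (-1, -2), (-1, -1), (-1, 0)]
H-H contact: residue 0 @(0,0) - residue 5 @(-1, 0)

Answer: 1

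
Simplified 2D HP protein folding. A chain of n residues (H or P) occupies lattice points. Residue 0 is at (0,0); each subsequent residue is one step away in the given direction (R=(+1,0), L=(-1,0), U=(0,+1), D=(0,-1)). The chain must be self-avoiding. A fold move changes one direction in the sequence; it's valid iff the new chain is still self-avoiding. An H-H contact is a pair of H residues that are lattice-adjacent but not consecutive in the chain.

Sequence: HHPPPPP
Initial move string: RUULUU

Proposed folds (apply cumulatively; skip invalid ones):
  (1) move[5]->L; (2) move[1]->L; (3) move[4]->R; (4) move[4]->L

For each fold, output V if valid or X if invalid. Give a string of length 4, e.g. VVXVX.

Initial: RUULUU -> [(0, 0), (1, 0), (1, 1), (1, 2), (0, 2), (0, 3), (0, 4)]
Fold 1: move[5]->L => RUULUL VALID
Fold 2: move[1]->L => RLULUL INVALID (collision), skipped
Fold 3: move[4]->R => RUULRL INVALID (collision), skipped
Fold 4: move[4]->L => RUULLL VALID

Answer: VXXV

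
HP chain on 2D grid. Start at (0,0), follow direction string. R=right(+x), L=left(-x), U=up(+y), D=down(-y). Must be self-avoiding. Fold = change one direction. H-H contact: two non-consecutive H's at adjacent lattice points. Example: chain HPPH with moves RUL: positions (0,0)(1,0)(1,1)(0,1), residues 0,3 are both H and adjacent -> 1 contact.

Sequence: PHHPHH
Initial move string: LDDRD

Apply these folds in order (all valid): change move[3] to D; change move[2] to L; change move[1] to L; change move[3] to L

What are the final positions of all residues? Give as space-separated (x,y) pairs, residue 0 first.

Initial moves: LDDRD
Fold: move[3]->D => LDDDD (positions: [(0, 0), (-1, 0), (-1, -1), (-1, -2), (-1, -3), (-1, -4)])
Fold: move[2]->L => LDLDD (positions: [(0, 0), (-1, 0), (-1, -1), (-2, -1), (-2, -2), (-2, -3)])
Fold: move[1]->L => LLLDD (positions: [(0, 0), (-1, 0), (-2, 0), (-3, 0), (-3, -1), (-3, -2)])
Fold: move[3]->L => LLLLD (positions: [(0, 0), (-1, 0), (-2, 0), (-3, 0), (-4, 0), (-4, -1)])

Answer: (0,0) (-1,0) (-2,0) (-3,0) (-4,0) (-4,-1)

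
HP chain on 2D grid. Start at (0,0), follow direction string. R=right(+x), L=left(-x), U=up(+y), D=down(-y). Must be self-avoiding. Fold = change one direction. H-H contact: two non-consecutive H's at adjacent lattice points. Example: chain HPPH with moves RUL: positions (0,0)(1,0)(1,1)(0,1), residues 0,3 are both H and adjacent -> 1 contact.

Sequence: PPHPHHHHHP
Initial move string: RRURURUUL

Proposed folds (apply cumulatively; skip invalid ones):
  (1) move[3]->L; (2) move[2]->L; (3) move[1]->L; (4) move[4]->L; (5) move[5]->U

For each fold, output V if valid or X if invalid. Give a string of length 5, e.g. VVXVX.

Answer: VXXXV

Derivation:
Initial: RRURURUUL -> [(0, 0), (1, 0), (2, 0), (2, 1), (3, 1), (3, 2), (4, 2), (4, 3), (4, 4), (3, 4)]
Fold 1: move[3]->L => RRULURUUL VALID
Fold 2: move[2]->L => RRLLURUUL INVALID (collision), skipped
Fold 3: move[1]->L => RLULURUUL INVALID (collision), skipped
Fold 4: move[4]->L => RRULLRUUL INVALID (collision), skipped
Fold 5: move[5]->U => RRULUUUUL VALID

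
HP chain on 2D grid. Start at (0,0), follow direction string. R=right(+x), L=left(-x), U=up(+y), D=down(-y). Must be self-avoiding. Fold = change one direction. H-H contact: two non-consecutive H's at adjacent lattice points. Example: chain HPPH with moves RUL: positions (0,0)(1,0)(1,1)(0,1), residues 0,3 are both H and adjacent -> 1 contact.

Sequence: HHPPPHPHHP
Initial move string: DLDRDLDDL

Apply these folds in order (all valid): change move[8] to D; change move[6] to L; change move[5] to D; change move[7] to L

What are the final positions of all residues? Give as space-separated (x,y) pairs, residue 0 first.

Answer: (0,0) (0,-1) (-1,-1) (-1,-2) (0,-2) (0,-3) (0,-4) (-1,-4) (-2,-4) (-2,-5)

Derivation:
Initial moves: DLDRDLDDL
Fold: move[8]->D => DLDRDLDDD (positions: [(0, 0), (0, -1), (-1, -1), (-1, -2), (0, -2), (0, -3), (-1, -3), (-1, -4), (-1, -5), (-1, -6)])
Fold: move[6]->L => DLDRDLLDD (positions: [(0, 0), (0, -1), (-1, -1), (-1, -2), (0, -2), (0, -3), (-1, -3), (-2, -3), (-2, -4), (-2, -5)])
Fold: move[5]->D => DLDRDDLDD (positions: [(0, 0), (0, -1), (-1, -1), (-1, -2), (0, -2), (0, -3), (0, -4), (-1, -4), (-1, -5), (-1, -6)])
Fold: move[7]->L => DLDRDDLLD (positions: [(0, 0), (0, -1), (-1, -1), (-1, -2), (0, -2), (0, -3), (0, -4), (-1, -4), (-2, -4), (-2, -5)])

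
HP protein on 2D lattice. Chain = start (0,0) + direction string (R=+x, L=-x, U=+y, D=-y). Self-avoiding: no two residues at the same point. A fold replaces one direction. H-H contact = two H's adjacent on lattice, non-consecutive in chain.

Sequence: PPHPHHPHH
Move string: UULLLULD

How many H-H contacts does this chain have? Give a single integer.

Answer: 1

Derivation:
Positions: [(0, 0), (0, 1), (0, 2), (-1, 2), (-2, 2), (-3, 2), (-3, 3), (-4, 3), (-4, 2)]
H-H contact: residue 5 @(-3,2) - residue 8 @(-4, 2)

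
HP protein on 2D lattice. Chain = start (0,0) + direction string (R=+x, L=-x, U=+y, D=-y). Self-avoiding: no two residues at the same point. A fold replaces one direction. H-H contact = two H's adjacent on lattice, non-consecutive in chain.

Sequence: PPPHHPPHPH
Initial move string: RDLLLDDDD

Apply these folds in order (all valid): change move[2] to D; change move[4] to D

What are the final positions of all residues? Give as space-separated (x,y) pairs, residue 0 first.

Initial moves: RDLLLDDDD
Fold: move[2]->D => RDDLLDDDD (positions: [(0, 0), (1, 0), (1, -1), (1, -2), (0, -2), (-1, -2), (-1, -3), (-1, -4), (-1, -5), (-1, -6)])
Fold: move[4]->D => RDDLDDDDD (positions: [(0, 0), (1, 0), (1, -1), (1, -2), (0, -2), (0, -3), (0, -4), (0, -5), (0, -6), (0, -7)])

Answer: (0,0) (1,0) (1,-1) (1,-2) (0,-2) (0,-3) (0,-4) (0,-5) (0,-6) (0,-7)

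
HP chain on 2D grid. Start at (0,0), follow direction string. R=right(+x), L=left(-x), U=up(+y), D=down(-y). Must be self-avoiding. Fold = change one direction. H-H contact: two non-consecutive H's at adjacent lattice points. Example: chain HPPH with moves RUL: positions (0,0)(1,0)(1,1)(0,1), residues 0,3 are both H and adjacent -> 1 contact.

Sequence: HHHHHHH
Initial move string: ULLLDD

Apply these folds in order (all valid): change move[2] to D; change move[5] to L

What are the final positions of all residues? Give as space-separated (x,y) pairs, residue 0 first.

Initial moves: ULLLDD
Fold: move[2]->D => ULDLDD (positions: [(0, 0), (0, 1), (-1, 1), (-1, 0), (-2, 0), (-2, -1), (-2, -2)])
Fold: move[5]->L => ULDLDL (positions: [(0, 0), (0, 1), (-1, 1), (-1, 0), (-2, 0), (-2, -1), (-3, -1)])

Answer: (0,0) (0,1) (-1,1) (-1,0) (-2,0) (-2,-1) (-3,-1)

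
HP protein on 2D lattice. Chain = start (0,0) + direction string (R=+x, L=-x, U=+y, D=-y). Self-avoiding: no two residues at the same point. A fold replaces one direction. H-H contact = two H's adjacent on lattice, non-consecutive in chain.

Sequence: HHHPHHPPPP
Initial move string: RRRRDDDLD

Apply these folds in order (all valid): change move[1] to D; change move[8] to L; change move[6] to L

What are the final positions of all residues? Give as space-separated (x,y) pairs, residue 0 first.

Initial moves: RRRRDDDLD
Fold: move[1]->D => RDRRDDDLD (positions: [(0, 0), (1, 0), (1, -1), (2, -1), (3, -1), (3, -2), (3, -3), (3, -4), (2, -4), (2, -5)])
Fold: move[8]->L => RDRRDDDLL (positions: [(0, 0), (1, 0), (1, -1), (2, -1), (3, -1), (3, -2), (3, -3), (3, -4), (2, -4), (1, -4)])
Fold: move[6]->L => RDRRDDLLL (positions: [(0, 0), (1, 0), (1, -1), (2, -1), (3, -1), (3, -2), (3, -3), (2, -3), (1, -3), (0, -3)])

Answer: (0,0) (1,0) (1,-1) (2,-1) (3,-1) (3,-2) (3,-3) (2,-3) (1,-3) (0,-3)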